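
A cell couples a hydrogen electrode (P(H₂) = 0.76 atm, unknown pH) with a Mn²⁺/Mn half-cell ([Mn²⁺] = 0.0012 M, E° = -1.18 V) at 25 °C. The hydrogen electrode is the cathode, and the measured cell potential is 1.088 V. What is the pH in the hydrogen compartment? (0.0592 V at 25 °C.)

pH = 3.07

E°_cell = 1.18 V and n = 2.
log Q = n(E° − E)/0.0592 = 2×(1.18 − 1.088)/0.0592 = 3.108.
With Q = [Mn²⁺]·P(H₂) / [H⁺]^2, solving for [H⁺] gives log[H⁺] = -3.074, so pH = 3.07.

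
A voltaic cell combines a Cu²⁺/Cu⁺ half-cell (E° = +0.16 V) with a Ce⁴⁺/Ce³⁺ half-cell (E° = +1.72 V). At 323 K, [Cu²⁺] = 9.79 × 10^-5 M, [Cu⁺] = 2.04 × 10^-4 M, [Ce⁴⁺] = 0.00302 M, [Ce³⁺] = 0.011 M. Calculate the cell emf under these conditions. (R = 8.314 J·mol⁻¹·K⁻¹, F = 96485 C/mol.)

1.54 V

The Ce⁴⁺/Ce³⁺ couple has the higher reduction potential and acts as the cathode, so E°_cell = +1.72 − (+0.16) = 1.56 V.
Balancing electrons gives n = 1; the reaction quotient is Q = [Cu²⁺]·[Ce³⁺]/([Cu⁺]·[Ce⁴⁺]) = 1.75.
E = E° − (RT/nF) ln Q = 1.56 − (8.314×323)/(1×96485) × (0.558) = 1.560 − 0.016 = 1.544 V.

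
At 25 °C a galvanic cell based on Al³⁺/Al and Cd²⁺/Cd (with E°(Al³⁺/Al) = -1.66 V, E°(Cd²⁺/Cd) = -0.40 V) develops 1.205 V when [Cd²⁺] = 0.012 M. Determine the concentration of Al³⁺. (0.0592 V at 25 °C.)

0.81 M

From the Nernst equation, log Q = n(E° − E)/0.0592 = 6(1.26 − 1.205)/0.0592 = 5.574, so Q = 3.75 × 10^5.
With Q = [Al³⁺]^2/[Cd²⁺]^3 and the known concentrations, [Al³⁺]^2 in the numerator gives [Al³⁺] = 0.81 M.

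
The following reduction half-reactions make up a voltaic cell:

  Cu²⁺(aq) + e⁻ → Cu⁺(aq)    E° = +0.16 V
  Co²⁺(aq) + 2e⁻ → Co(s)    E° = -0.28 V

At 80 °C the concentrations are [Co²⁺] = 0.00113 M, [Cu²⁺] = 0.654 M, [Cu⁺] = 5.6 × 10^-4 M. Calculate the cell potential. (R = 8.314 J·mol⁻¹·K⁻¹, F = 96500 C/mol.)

0.758 V

The Cu²⁺/Cu⁺ couple has the higher reduction potential and acts as the cathode, so E°_cell = +0.16 − (-0.28) = 0.44 V.
Balancing electrons gives n = 2; the reaction quotient is Q = [Co²⁺]·[Cu⁺]^2/[Cu²⁺]^2 = 8.29 × 10^-10.
E = E° − (RT/nF) ln Q = 0.44 − (8.314×353)/(2×96500) × (-20.911) = 0.440 + 0.318 = 0.758 V.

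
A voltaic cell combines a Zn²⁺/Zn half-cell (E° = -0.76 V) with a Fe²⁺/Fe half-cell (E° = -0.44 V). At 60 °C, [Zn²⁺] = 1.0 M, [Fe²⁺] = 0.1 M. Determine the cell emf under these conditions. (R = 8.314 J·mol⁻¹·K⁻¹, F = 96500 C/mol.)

The Fe²⁺/Fe couple has the higher reduction potential and acts as the cathode, so E°_cell = -0.44 − (-0.76) = 0.32 V.
Balancing electrons gives n = 2; the reaction quotient is Q = [Zn²⁺]/[Fe²⁺] = 10.0.
E = E° − (RT/nF) ln Q = 0.32 − (8.314×333)/(2×96500) × (2.303) = 0.320 − 0.033 = 0.287 V.

0.287 V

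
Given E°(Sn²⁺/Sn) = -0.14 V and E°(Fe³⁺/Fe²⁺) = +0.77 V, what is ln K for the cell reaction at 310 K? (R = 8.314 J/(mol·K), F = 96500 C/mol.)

ln K = 68.1

E°_cell = +0.77 − (-0.14) = 0.91 V, with n = 2 electrons transferred.
At equilibrium E = 0, so the Nernst equation gives ln K = nFE°/RT = (2)(96500)(0.91)/((8.314)(310)) = 68.14.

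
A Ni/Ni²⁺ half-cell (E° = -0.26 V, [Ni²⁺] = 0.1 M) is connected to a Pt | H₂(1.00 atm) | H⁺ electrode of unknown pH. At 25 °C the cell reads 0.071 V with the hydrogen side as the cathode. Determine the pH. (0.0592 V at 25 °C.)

pH = 3.69

E°_cell = 0.26 V and n = 2.
log Q = n(E° − E)/0.0592 = 2×(0.26 − 0.071)/0.0592 = 6.385.
With Q = [Ni²⁺]·P(H₂) / [H⁺]^2, solving for [H⁺] gives log[H⁺] = -3.693, so pH = 3.69.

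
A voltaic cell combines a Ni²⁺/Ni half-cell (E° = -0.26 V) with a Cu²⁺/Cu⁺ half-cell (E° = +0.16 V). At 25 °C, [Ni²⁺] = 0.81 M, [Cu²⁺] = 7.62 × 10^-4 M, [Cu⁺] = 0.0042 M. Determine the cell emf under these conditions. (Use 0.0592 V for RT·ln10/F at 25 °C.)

0.379 V

The Cu²⁺/Cu⁺ couple has the higher reduction potential and acts as the cathode, so E°_cell = +0.16 − (-0.26) = 0.42 V.
Balancing electrons gives n = 2; the reaction quotient is Q = [Ni²⁺]·[Cu⁺]^2/[Cu²⁺]^2 = 24.6.
At 25 °C, E = E° − (0.0592/n) log Q = 0.42 − (0.0592/2)(1.391) = 0.420 − 0.041 = 0.379 V.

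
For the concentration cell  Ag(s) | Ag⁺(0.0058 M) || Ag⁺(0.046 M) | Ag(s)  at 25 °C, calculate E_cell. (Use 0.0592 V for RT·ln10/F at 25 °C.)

0.053 V

Both half-cells are Ag⁺/Ag, so E°_cell = 0. The concentrated side is the cathode; the cell reaction moves Ag⁺ from high to low concentration with n = 1.
Q = [Ag⁺]_dilute/[Ag⁺]_conc = 0.0058/0.046 = 0.126.
E = 0 − (0.0592/1) log Q = −(0.0592/1)(-0.899) = 0.0532 V.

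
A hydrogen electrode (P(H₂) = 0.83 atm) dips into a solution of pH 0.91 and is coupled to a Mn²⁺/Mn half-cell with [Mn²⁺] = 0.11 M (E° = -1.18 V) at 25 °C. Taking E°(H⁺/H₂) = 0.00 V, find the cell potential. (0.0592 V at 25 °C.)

The hydrogen couple is the cathode, so E°_cell = 1.18 V; n = 2.
[H⁺] = 10^(−0.91) = 0.12 M, and Q = [Mn²⁺]·P(H₂) / [H⁺]^2 = 6.03.
E = E° − (0.0592/2) log Q = 1.18 − (0.0592/2)(0.780) = 1.157 V.

1.16 V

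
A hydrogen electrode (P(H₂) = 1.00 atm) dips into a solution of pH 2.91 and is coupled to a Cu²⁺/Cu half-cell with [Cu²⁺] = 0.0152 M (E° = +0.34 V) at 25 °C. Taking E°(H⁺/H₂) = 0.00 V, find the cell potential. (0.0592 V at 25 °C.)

The Cu²⁺/Cu couple is the cathode, so E°_cell = 0.34 V; n = 2.
[H⁺] = 10^(−2.91) = 0.0012 M, and Q = [H⁺]^2 / ([Cu²⁺]·P(H₂)) = 9.96 × 10^-5.
E = E° − (0.0592/2) log Q = 0.34 − (0.0592/2)(-4.002) = 0.458 V.

0.46 V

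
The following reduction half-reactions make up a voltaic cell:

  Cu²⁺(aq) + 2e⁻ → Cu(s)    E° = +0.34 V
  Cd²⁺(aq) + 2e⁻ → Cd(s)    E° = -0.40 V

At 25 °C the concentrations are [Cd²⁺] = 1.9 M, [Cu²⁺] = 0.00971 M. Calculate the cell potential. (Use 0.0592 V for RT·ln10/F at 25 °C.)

0.672 V

The Cu²⁺/Cu couple has the higher reduction potential and acts as the cathode, so E°_cell = +0.34 − (-0.40) = 0.74 V.
Balancing electrons gives n = 2; the reaction quotient is Q = [Cd²⁺]/[Cu²⁺] = 196.
At 25 °C, E = E° − (0.0592/n) log Q = 0.74 − (0.0592/2)(2.292) = 0.740 − 0.068 = 0.672 V.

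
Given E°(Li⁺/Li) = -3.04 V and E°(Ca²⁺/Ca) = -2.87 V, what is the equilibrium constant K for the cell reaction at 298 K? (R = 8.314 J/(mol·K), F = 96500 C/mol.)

5.6 × 10^5

E°_cell = -2.87 − (-3.04) = 0.17 V, with n = 2 electrons transferred.
At equilibrium E = 0, so the Nernst equation gives ln K = nFE°/RT = (2)(96500)(0.17)/((8.314)(298)) = 13.24.
K = e^13.24 = 5.6 × 10^5.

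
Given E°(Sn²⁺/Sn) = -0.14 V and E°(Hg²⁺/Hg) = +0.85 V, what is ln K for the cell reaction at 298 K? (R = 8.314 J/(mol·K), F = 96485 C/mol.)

E°_cell = +0.85 − (-0.14) = 0.99 V, with n = 2 electrons transferred.
At equilibrium E = 0, so the Nernst equation gives ln K = nFE°/RT = (2)(96485)(0.99)/((8.314)(298)) = 77.11.

ln K = 77.1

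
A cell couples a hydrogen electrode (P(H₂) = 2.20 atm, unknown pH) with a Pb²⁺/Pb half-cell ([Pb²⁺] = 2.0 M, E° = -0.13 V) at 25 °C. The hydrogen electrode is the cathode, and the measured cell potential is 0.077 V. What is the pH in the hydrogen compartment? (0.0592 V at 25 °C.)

E°_cell = 0.13 V and n = 2.
log Q = n(E° − E)/0.0592 = 2×(0.13 − 0.077)/0.0592 = 1.791.
With Q = [Pb²⁺]·P(H₂) / [H⁺]^2, solving for [H⁺] gives log[H⁺] = -0.574, so pH = 0.57.

pH = 0.57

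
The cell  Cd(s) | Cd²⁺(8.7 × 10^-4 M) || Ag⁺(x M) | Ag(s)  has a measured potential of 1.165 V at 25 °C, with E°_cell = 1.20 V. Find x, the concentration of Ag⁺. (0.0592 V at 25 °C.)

From the Nernst equation, log Q = n(E° − E)/0.0592 = 2(1.20 − 1.165)/0.0592 = 1.182, so Q = 15.2.
With Q = [Cd²⁺]/[Ag⁺]^2 and the known concentrations, [Ag⁺]^2 in the denominator gives [Ag⁺] = 0.0076 M.

0.0076 M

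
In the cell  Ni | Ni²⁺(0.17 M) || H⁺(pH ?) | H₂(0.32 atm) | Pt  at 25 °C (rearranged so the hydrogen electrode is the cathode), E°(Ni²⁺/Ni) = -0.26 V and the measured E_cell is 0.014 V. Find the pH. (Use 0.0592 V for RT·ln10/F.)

pH = 4.79

E°_cell = 0.26 V and n = 2.
log Q = n(E° − E)/0.0592 = 2×(0.26 − 0.014)/0.0592 = 8.311.
With Q = [Ni²⁺]·P(H₂) / [H⁺]^2, solving for [H⁺] gives log[H⁺] = -4.788, so pH = 4.79.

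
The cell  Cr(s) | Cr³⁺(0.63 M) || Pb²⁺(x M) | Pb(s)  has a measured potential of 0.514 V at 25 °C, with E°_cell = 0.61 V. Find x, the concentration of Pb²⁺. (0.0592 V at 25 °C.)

From the Nernst equation, log Q = n(E° − E)/0.0592 = 6(0.61 − 0.514)/0.0592 = 9.730, so Q = 5.37 × 10^9.
With Q = [Cr³⁺]^2/[Pb²⁺]^3 and the known concentrations, [Pb²⁺]^3 in the denominator gives [Pb²⁺] = 4.2 × 10^-4 M.

4.2 × 10^-4 M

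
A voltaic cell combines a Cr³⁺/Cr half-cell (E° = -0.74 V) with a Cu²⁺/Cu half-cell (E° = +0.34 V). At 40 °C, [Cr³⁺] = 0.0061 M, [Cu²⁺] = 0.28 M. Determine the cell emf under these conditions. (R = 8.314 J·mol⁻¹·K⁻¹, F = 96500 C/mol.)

1.11 V

The Cu²⁺/Cu couple has the higher reduction potential and acts as the cathode, so E°_cell = +0.34 − (-0.74) = 1.08 V.
Balancing electrons gives n = 6; the reaction quotient is Q = [Cr³⁺]^2/[Cu²⁺]^3 = 0.00170.
E = E° − (RT/nF) ln Q = 1.08 − (8.314×313)/(6×96500) × (-6.380) = 1.080 + 0.029 = 1.109 V.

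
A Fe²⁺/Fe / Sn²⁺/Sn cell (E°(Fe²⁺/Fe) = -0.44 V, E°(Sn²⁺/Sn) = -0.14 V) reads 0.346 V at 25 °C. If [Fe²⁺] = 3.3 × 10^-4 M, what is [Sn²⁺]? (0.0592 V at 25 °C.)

From the Nernst equation, log Q = n(E° − E)/0.0592 = 2(0.30 − 0.346)/0.0592 = -1.554, so Q = 0.0279.
With Q = [Fe²⁺]/[Sn²⁺] and the known concentrations, [Sn²⁺] in the denominator gives [Sn²⁺] = 0.012 M.

0.012 M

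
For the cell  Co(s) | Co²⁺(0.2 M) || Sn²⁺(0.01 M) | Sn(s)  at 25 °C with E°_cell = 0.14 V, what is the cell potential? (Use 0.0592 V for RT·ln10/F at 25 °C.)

0.101 V

Balancing electrons gives n = 2; the reaction quotient is Q = [Co²⁺]/[Sn²⁺] = 20.0.
At 25 °C, E = E° − (0.0592/n) log Q = 0.14 − (0.0592/2)(1.301) = 0.140 − 0.039 = 0.101 V.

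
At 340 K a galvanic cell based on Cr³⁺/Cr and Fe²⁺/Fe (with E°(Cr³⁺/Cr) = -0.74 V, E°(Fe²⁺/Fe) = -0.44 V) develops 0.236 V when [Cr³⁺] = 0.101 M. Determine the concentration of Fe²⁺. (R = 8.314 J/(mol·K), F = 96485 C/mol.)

0.0027 M

From the Nernst equation, ln Q = nF(E° − E)/RT = 6×96485×(0.30 − 0.236)/(8.314×340) = 13.107, so Q = 4.92 × 10^5.
With Q = [Cr³⁺]^2/[Fe²⁺]^3 and the known concentrations, [Fe²⁺]^3 in the denominator gives [Fe²⁺] = 0.0027 M.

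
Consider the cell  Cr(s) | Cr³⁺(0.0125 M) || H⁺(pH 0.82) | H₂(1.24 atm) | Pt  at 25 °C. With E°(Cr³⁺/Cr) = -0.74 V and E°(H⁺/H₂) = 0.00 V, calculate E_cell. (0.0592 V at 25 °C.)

The hydrogen couple is the cathode, so E°_cell = 0.74 V; n = 6.
[H⁺] = 10^(−0.82) = 0.15 M, and Q = [Cr³⁺]^2·P(H₂)^3 / [H⁺]^6 = 24.8.
E = E° − (0.0592/6) log Q = 0.74 − (0.0592/6)(1.394) = 0.726 V.

0.73 V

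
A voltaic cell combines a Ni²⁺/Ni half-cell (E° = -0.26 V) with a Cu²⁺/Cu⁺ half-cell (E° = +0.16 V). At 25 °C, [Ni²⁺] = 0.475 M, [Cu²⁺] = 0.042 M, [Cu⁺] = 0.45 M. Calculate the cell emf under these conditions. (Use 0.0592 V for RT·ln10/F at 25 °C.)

0.369 V

The Cu²⁺/Cu⁺ couple has the higher reduction potential and acts as the cathode, so E°_cell = +0.16 − (-0.26) = 0.42 V.
Balancing electrons gives n = 2; the reaction quotient is Q = [Ni²⁺]·[Cu⁺]^2/[Cu²⁺]^2 = 54.5.
At 25 °C, E = E° − (0.0592/n) log Q = 0.42 − (0.0592/2)(1.737) = 0.420 − 0.051 = 0.369 V.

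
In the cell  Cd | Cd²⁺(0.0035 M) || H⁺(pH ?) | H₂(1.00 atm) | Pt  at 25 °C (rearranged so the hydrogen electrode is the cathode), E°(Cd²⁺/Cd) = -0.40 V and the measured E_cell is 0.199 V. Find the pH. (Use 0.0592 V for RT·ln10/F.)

pH = 4.62

E°_cell = 0.40 V and n = 2.
log Q = n(E° − E)/0.0592 = 2×(0.40 − 0.199)/0.0592 = 6.791.
With Q = [Cd²⁺]·P(H₂) / [H⁺]^2, solving for [H⁺] gives log[H⁺] = -4.623, so pH = 4.62.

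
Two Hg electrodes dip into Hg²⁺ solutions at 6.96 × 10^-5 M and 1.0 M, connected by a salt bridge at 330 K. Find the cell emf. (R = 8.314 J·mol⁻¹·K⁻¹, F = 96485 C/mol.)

0.14 V

Both half-cells are Hg²⁺/Hg, so E°_cell = 0. The concentrated side is the cathode; the cell reaction moves Hg²⁺ from high to low concentration with n = 2.
Q = [Hg²⁺]_dilute/[Hg²⁺]_conc = 6.96 × 10^-5/1.0 = 6.96 × 10^-5.
E = 0 − (RT/nF) ln Q = −((8.314×330)/(2×96485))(-9.573) = 0.1361 V.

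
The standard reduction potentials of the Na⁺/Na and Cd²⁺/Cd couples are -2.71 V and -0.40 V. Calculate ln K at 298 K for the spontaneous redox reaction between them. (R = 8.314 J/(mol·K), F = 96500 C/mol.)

E°_cell = -0.40 − (-2.71) = 2.31 V, with n = 2 electrons transferred.
At equilibrium E = 0, so the Nernst equation gives ln K = nFE°/RT = (2)(96500)(2.31)/((8.314)(298)) = 179.95.

ln K = 179.9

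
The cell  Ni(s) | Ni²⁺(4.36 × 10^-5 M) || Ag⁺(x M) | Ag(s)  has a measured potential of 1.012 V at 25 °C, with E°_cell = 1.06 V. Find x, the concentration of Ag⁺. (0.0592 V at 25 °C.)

0.001 M

From the Nernst equation, log Q = n(E° − E)/0.0592 = 2(1.06 − 1.012)/0.0592 = 1.622, so Q = 41.8.
With Q = [Ni²⁺]/[Ag⁺]^2 and the known concentrations, [Ag⁺]^2 in the denominator gives [Ag⁺] = 0.001 M.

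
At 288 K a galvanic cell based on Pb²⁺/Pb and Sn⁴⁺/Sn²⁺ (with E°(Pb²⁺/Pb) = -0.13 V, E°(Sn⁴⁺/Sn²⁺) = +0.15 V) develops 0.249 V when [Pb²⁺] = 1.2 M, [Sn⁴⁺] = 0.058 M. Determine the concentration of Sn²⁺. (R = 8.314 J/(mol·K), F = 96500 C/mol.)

0.59 M

From the Nernst equation, ln Q = nF(E° − E)/RT = 2×96500×(0.28 − 0.249)/(8.314×288) = 2.499, so Q = 12.2.
With Q = [Pb²⁺]·[Sn²⁺]/[Sn⁴⁺] and the known concentrations, [Sn²⁺] in the numerator gives [Sn²⁺] = 0.59 M.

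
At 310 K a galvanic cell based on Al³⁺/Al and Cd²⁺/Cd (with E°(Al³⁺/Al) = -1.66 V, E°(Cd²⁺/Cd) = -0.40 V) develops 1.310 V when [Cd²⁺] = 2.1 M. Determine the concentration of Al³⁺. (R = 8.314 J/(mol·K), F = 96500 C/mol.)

0.011 M

From the Nernst equation, ln Q = nF(E° − E)/RT = 6×96500×(1.26 − 1.310)/(8.314×310) = -11.233, so Q = 1.32 × 10^-5.
With Q = [Al³⁺]^2/[Cd²⁺]^3 and the known concentrations, [Al³⁺]^2 in the numerator gives [Al³⁺] = 0.011 M.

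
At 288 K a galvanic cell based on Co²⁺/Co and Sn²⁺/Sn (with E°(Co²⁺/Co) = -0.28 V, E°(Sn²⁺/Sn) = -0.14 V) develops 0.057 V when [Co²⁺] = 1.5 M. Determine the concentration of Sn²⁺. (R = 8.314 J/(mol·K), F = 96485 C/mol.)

0.0019 M

From the Nernst equation, ln Q = nF(E° − E)/RT = 2×96485×(0.14 − 0.057)/(8.314×288) = 6.689, so Q = 804.
With Q = [Co²⁺]/[Sn²⁺] and the known concentrations, [Sn²⁺] in the denominator gives [Sn²⁺] = 0.0019 M.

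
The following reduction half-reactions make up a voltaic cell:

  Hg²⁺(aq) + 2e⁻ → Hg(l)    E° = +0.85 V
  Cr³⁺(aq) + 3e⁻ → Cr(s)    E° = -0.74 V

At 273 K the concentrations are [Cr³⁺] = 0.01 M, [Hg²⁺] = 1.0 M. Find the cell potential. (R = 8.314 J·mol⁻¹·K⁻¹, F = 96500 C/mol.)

1.63 V

The Hg²⁺/Hg couple has the higher reduction potential and acts as the cathode, so E°_cell = +0.85 − (-0.74) = 1.59 V.
Balancing electrons gives n = 6; the reaction quotient is Q = [Cr³⁺]^2/[Hg²⁺]^3 = 1 × 10^-4.
E = E° − (RT/nF) ln Q = 1.59 − (8.314×273)/(6×96500) × (-9.210) = 1.590 + 0.036 = 1.626 V.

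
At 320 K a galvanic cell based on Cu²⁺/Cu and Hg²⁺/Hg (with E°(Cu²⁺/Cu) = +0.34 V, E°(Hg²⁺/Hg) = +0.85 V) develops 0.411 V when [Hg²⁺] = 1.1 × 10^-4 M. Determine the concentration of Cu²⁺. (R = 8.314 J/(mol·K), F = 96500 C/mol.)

From the Nernst equation, ln Q = nF(E° − E)/RT = 2×96500×(0.51 − 0.411)/(8.314×320) = 7.182, so Q = 1320.
With Q = [Cu²⁺]/[Hg²⁺] and the known concentrations, [Cu²⁺] in the numerator gives [Cu²⁺] = 0.14 M.

0.14 M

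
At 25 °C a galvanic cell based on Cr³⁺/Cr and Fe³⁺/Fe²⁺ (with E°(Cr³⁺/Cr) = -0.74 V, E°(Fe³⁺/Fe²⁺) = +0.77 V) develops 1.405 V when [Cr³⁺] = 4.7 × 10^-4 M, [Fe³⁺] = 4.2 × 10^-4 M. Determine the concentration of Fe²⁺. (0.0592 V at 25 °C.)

0.32 M

From the Nernst equation, log Q = n(E° − E)/0.0592 = 3(1.51 − 1.405)/0.0592 = 5.321, so Q = 2.09 × 10^5.
With Q = [Cr³⁺]·[Fe²⁺]^3/[Fe³⁺]^3 and the known concentrations, [Fe²⁺]^3 in the numerator gives [Fe²⁺] = 0.32 M.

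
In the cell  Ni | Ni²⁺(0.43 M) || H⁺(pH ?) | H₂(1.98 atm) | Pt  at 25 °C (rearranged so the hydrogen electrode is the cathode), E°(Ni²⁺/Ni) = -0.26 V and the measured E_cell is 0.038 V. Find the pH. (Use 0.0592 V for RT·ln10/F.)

E°_cell = 0.26 V and n = 2.
log Q = n(E° − E)/0.0592 = 2×(0.26 − 0.038)/0.0592 = 7.500.
With Q = [Ni²⁺]·P(H₂) / [H⁺]^2, solving for [H⁺] gives log[H⁺] = -3.785, so pH = 3.78.

pH = 3.78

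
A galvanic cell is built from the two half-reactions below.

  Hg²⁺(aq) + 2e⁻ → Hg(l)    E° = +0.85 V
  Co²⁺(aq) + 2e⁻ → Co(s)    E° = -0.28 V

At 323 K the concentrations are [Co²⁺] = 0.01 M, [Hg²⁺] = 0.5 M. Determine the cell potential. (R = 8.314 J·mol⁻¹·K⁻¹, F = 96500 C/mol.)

The Hg²⁺/Hg couple has the higher reduction potential and acts as the cathode, so E°_cell = +0.85 − (-0.28) = 1.13 V.
Balancing electrons gives n = 2; the reaction quotient is Q = [Co²⁺]/[Hg²⁺] = 0.0200.
E = E° − (RT/nF) ln Q = 1.13 − (8.314×323)/(2×96500) × (-3.912) = 1.130 + 0.054 = 1.184 V.

1.18 V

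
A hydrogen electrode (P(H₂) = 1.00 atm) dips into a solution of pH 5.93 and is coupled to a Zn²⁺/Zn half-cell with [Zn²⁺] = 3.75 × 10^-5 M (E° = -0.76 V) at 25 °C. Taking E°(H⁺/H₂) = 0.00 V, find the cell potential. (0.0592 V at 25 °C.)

The hydrogen couple is the cathode, so E°_cell = 0.76 V; n = 2.
[H⁺] = 10^(−5.93) = 1.2 × 10^-6 M, and Q = [Zn²⁺]·P(H₂) / [H⁺]^2 = 2.72 × 10^7.
E = E° − (0.0592/2) log Q = 0.76 − (0.0592/2)(7.434) = 0.540 V.

0.54 V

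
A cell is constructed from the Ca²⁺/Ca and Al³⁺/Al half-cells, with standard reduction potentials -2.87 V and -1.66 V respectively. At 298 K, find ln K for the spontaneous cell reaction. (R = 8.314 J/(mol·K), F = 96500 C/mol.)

ln K = 282.8

E°_cell = -1.66 − (-2.87) = 1.21 V, with n = 6 electrons transferred.
At equilibrium E = 0, so the Nernst equation gives ln K = nFE°/RT = (6)(96500)(1.21)/((8.314)(298)) = 282.77.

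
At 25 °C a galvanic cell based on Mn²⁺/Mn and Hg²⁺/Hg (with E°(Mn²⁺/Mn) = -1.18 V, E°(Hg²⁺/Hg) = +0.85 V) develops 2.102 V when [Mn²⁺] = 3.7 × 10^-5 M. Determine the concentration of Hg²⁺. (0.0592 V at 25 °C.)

From the Nernst equation, log Q = n(E° − E)/0.0592 = 2(2.03 − 2.102)/0.0592 = -2.432, so Q = 0.00369.
With Q = [Mn²⁺]/[Hg²⁺] and the known concentrations, [Hg²⁺] in the denominator gives [Hg²⁺] = 0.01 M.

0.01 M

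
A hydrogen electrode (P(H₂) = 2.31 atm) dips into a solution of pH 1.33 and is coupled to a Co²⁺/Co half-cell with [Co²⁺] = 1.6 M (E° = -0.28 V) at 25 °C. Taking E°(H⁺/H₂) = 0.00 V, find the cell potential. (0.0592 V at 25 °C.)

The hydrogen couple is the cathode, so E°_cell = 0.28 V; n = 2.
[H⁺] = 10^(−1.33) = 0.047 M, and Q = [Co²⁺]·P(H₂) / [H⁺]^2 = 1690.
E = E° − (0.0592/2) log Q = 0.28 − (0.0592/2)(3.228) = 0.184 V.

0.18 V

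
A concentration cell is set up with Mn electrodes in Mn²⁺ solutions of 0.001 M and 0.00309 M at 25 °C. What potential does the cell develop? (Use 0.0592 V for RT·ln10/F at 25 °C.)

Both half-cells are Mn²⁺/Mn, so E°_cell = 0. The concentrated side is the cathode; the cell reaction moves Mn²⁺ from high to low concentration with n = 2.
Q = [Mn²⁺]_dilute/[Mn²⁺]_conc = 0.001/0.00309 = 0.324.
E = 0 − (0.0592/2) log Q = −(0.0592/2)(-0.490) = 0.0145 V.

0.015 V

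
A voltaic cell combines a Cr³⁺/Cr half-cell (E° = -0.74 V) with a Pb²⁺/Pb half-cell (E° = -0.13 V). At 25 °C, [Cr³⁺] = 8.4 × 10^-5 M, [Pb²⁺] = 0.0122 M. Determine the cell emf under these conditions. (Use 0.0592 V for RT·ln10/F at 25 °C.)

The Pb²⁺/Pb couple has the higher reduction potential and acts as the cathode, so E°_cell = -0.13 − (-0.74) = 0.61 V.
Balancing electrons gives n = 6; the reaction quotient is Q = [Cr³⁺]^2/[Pb²⁺]^3 = 0.00389.
At 25 °C, E = E° − (0.0592/n) log Q = 0.61 − (0.0592/6)(-2.411) = 0.610 + 0.024 = 0.634 V.

0.634 V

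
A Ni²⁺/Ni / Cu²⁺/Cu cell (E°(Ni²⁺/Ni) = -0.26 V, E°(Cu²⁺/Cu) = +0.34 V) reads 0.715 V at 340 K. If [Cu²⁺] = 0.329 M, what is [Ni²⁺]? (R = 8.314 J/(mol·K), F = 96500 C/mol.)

1.3 × 10^-4 M

From the Nernst equation, ln Q = nF(E° − E)/RT = 2×96500×(0.60 − 0.715)/(8.314×340) = -7.852, so Q = 3.89 × 10^-4.
With Q = [Ni²⁺]/[Cu²⁺] and the known concentrations, [Ni²⁺] in the numerator gives [Ni²⁺] = 1.3 × 10^-4 M.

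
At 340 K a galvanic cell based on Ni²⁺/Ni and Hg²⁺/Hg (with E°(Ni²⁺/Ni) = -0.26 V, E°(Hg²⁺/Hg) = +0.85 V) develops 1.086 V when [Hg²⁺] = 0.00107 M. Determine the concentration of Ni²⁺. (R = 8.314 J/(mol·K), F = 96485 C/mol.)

From the Nernst equation, ln Q = nF(E° − E)/RT = 2×96485×(1.11 − 1.086)/(8.314×340) = 1.638, so Q = 5.15.
With Q = [Ni²⁺]/[Hg²⁺] and the known concentrations, [Ni²⁺] in the numerator gives [Ni²⁺] = 0.0055 M.

0.0055 M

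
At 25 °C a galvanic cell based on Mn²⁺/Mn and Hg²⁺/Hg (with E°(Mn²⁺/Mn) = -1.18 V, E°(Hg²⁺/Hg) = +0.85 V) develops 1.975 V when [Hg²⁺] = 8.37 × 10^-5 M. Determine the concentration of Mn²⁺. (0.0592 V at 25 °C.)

From the Nernst equation, log Q = n(E° − E)/0.0592 = 2(2.03 − 1.975)/0.0592 = 1.858, so Q = 72.1.
With Q = [Mn²⁺]/[Hg²⁺] and the known concentrations, [Mn²⁺] in the numerator gives [Mn²⁺] = 0.006 M.

0.006 M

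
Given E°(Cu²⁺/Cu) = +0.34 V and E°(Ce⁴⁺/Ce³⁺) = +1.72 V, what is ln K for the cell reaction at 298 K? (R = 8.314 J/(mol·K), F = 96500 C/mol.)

E°_cell = +1.72 − (+0.34) = 1.38 V, with n = 2 electrons transferred.
At equilibrium E = 0, so the Nernst equation gives ln K = nFE°/RT = (2)(96500)(1.38)/((8.314)(298)) = 107.50.

ln K = 107.5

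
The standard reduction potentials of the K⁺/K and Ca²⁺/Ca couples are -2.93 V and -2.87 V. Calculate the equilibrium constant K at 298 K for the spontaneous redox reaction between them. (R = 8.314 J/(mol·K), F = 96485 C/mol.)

110

E°_cell = -2.87 − (-2.93) = 0.06 V, with n = 2 electrons transferred.
At equilibrium E = 0, so the Nernst equation gives ln K = nFE°/RT = (2)(96485)(0.06)/((8.314)(298)) = 4.67.
K = e^4.67 = 110.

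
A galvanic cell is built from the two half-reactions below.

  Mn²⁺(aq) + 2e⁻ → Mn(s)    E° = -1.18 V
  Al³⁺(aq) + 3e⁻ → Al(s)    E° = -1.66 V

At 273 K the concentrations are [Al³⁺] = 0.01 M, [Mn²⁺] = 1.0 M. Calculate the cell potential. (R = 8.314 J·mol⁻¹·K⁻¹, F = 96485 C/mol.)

The Mn²⁺/Mn couple has the higher reduction potential and acts as the cathode, so E°_cell = -1.18 − (-1.66) = 0.48 V.
Balancing electrons gives n = 6; the reaction quotient is Q = [Al³⁺]^2/[Mn²⁺]^3 = 1 × 10^-4.
E = E° − (RT/nF) ln Q = 0.48 − (8.314×273)/(6×96485) × (-9.210) = 0.480 + 0.036 = 0.516 V.

0.516 V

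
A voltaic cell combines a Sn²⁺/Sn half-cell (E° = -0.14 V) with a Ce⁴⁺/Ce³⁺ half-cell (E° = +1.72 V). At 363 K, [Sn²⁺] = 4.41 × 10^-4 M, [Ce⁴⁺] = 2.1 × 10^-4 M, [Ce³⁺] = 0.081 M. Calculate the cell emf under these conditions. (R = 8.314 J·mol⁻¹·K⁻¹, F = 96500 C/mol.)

The Ce⁴⁺/Ce³⁺ couple has the higher reduction potential and acts as the cathode, so E°_cell = +1.72 − (-0.14) = 1.86 V.
Balancing electrons gives n = 2; the reaction quotient is Q = [Sn²⁺]·[Ce³⁺]^2/[Ce⁴⁺]^2 = 65.6.
E = E° − (RT/nF) ln Q = 1.86 − (8.314×363)/(2×96500) × (4.184) = 1.860 − 0.065 = 1.795 V.

1.79 V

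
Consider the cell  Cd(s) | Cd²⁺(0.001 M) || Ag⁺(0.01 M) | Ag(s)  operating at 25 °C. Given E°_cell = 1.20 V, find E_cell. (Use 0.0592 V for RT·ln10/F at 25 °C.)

Balancing electrons gives n = 2; the reaction quotient is Q = [Cd²⁺]/[Ag⁺]^2 = 10.0.
At 25 °C, E = E° − (0.0592/n) log Q = 1.20 − (0.0592/2)(1.000) = 1.200 − 0.030 = 1.170 V.

1.17 V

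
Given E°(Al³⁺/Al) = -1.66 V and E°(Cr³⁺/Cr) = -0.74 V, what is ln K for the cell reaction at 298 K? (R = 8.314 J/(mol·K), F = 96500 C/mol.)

ln K = 107.5

E°_cell = -0.74 − (-1.66) = 0.92 V, with n = 3 electrons transferred.
At equilibrium E = 0, so the Nernst equation gives ln K = nFE°/RT = (3)(96500)(0.92)/((8.314)(298)) = 107.50.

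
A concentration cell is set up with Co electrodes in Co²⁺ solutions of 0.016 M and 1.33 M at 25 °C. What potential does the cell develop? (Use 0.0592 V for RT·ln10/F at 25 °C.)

0.057 V

Both half-cells are Co²⁺/Co, so E°_cell = 0. The concentrated side is the cathode; the cell reaction moves Co²⁺ from high to low concentration with n = 2.
Q = [Co²⁺]_dilute/[Co²⁺]_conc = 0.016/1.33 = 0.0120.
E = 0 − (0.0592/2) log Q = −(0.0592/2)(-1.920) = 0.0568 V.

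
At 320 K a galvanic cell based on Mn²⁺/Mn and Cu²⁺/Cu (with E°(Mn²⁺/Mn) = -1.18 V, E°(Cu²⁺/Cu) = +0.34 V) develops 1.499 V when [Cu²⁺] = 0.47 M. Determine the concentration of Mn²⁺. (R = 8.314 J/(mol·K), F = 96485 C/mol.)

2.2 M

From the Nernst equation, ln Q = nF(E° − E)/RT = 2×96485×(1.52 − 1.499)/(8.314×320) = 1.523, so Q = 4.59.
With Q = [Mn²⁺]/[Cu²⁺] and the known concentrations, [Mn²⁺] in the numerator gives [Mn²⁺] = 2.2 M.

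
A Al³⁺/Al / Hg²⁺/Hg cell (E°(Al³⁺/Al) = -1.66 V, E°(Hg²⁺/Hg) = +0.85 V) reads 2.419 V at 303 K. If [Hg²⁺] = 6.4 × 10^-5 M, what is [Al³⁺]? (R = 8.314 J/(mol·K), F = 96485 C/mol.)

From the Nernst equation, ln Q = nF(E° − E)/RT = 6×96485×(2.51 − 2.419)/(8.314×303) = 20.912, so Q = 1.21 × 10^9.
With Q = [Al³⁺]^2/[Hg²⁺]^3 and the known concentrations, [Al³⁺]^2 in the numerator gives [Al³⁺] = 0.018 M.

0.018 M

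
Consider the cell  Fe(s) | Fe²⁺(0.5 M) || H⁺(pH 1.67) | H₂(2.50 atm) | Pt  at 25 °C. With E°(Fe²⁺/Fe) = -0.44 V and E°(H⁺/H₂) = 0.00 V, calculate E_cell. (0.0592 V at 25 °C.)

The hydrogen couple is the cathode, so E°_cell = 0.44 V; n = 2.
[H⁺] = 10^(−1.67) = 0.021 M, and Q = [Fe²⁺]·P(H₂) / [H⁺]^2 = 2730.
E = E° − (0.0592/2) log Q = 0.44 − (0.0592/2)(3.437) = 0.338 V.

0.34 V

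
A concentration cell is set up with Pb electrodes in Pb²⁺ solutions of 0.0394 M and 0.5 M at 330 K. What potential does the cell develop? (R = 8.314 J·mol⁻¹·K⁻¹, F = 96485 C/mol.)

Both half-cells are Pb²⁺/Pb, so E°_cell = 0. The concentrated side is the cathode; the cell reaction moves Pb²⁺ from high to low concentration with n = 2.
Q = [Pb²⁺]_dilute/[Pb²⁺]_conc = 0.0394/0.5 = 0.0788.
E = 0 − (RT/nF) ln Q = −((8.314×330)/(2×96485))(-2.541) = 0.0361 V.

0.036 V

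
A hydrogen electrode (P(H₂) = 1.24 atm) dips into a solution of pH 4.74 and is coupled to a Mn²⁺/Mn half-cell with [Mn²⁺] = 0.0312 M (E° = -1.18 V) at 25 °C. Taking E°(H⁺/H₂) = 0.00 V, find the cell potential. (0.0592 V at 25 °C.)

0.94 V

The hydrogen couple is the cathode, so E°_cell = 1.18 V; n = 2.
[H⁺] = 10^(−4.74) = 1.8 × 10^-5 M, and Q = [Mn²⁺]·P(H₂) / [H⁺]^2 = 1.17 × 10^8.
E = E° − (0.0592/2) log Q = 1.18 − (0.0592/2)(8.068) = 0.941 V.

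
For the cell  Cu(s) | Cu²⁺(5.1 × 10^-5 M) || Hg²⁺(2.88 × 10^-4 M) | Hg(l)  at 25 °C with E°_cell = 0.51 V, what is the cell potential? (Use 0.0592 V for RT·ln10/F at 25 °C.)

0.532 V

Balancing electrons gives n = 2; the reaction quotient is Q = [Cu²⁺]/[Hg²⁺] = 0.177.
At 25 °C, E = E° − (0.0592/n) log Q = 0.51 − (0.0592/2)(-0.752) = 0.510 + 0.022 = 0.532 V.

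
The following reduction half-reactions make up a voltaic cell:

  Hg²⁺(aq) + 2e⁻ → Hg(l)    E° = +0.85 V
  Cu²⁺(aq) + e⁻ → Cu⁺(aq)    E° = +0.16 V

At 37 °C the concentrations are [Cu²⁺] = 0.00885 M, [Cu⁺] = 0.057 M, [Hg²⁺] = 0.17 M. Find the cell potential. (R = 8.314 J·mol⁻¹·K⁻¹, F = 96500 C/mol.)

0.716 V

The Hg²⁺/Hg couple has the higher reduction potential and acts as the cathode, so E°_cell = +0.85 − (+0.16) = 0.69 V.
Balancing electrons gives n = 2; the reaction quotient is Q = [Cu²⁺]^2/([Cu⁺]^2·[Hg²⁺]) = 0.142.
E = E° − (RT/nF) ln Q = 0.69 − (8.314×310)/(2×96500) × (-1.953) = 0.690 + 0.026 = 0.716 V.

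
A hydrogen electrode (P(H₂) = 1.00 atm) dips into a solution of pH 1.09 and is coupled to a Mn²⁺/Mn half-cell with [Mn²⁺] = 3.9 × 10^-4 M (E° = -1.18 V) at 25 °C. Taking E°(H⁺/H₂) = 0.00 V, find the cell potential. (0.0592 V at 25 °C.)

1.22 V

The hydrogen couple is the cathode, so E°_cell = 1.18 V; n = 2.
[H⁺] = 10^(−1.09) = 0.081 M, and Q = [Mn²⁺]·P(H₂) / [H⁺]^2 = 0.0590.
E = E° − (0.0592/2) log Q = 1.18 − (0.0592/2)(-1.229) = 1.216 V.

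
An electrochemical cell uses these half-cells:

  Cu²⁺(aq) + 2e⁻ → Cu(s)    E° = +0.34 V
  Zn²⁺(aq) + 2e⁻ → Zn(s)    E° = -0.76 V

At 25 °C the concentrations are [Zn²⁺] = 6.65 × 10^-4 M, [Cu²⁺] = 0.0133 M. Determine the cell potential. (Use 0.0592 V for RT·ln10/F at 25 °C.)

The Cu²⁺/Cu couple has the higher reduction potential and acts as the cathode, so E°_cell = +0.34 − (-0.76) = 1.10 V.
Balancing electrons gives n = 2; the reaction quotient is Q = [Zn²⁺]/[Cu²⁺] = 0.0500.
At 25 °C, E = E° − (0.0592/n) log Q = 1.10 − (0.0592/2)(-1.301) = 1.100 + 0.039 = 1.139 V.

1.14 V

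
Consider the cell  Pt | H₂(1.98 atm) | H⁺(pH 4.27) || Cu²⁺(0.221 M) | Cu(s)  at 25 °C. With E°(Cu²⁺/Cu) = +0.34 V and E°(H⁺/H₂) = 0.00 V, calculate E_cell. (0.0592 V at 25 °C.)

0.58 V

The Cu²⁺/Cu couple is the cathode, so E°_cell = 0.34 V; n = 2.
[H⁺] = 10^(−4.27) = 5.4 × 10^-5 M, and Q = [H⁺]^2 / ([Cu²⁺]·P(H₂)) = 6.59 × 10^-9.
E = E° − (0.0592/2) log Q = 0.34 − (0.0592/2)(-8.181) = 0.582 V.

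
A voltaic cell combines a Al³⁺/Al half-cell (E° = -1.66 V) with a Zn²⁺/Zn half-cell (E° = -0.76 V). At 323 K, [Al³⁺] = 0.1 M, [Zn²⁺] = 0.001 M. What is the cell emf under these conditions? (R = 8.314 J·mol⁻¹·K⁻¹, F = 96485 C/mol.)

The Zn²⁺/Zn couple has the higher reduction potential and acts as the cathode, so E°_cell = -0.76 − (-1.66) = 0.90 V.
Balancing electrons gives n = 6; the reaction quotient is Q = [Al³⁺]^2/[Zn²⁺]^3 = 1 × 10^7.
E = E° − (RT/nF) ln Q = 0.90 − (8.314×323)/(6×96485) × (16.118) = 0.900 − 0.075 = 0.825 V.

0.825 V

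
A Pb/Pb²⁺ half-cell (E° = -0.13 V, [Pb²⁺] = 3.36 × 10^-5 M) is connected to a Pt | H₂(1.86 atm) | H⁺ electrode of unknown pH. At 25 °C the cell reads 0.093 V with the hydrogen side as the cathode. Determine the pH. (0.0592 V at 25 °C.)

pH = 2.73

E°_cell = 0.13 V and n = 2.
log Q = n(E° − E)/0.0592 = 2×(0.13 − 0.093)/0.0592 = 1.250.
With Q = [Pb²⁺]·P(H₂) / [H⁺]^2, solving for [H⁺] gives log[H⁺] = -2.727, so pH = 2.73.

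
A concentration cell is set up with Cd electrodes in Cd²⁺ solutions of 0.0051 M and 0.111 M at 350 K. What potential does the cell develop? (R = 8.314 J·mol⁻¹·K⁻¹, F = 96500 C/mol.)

Both half-cells are Cd²⁺/Cd, so E°_cell = 0. The concentrated side is the cathode; the cell reaction moves Cd²⁺ from high to low concentration with n = 2.
Q = [Cd²⁺]_dilute/[Cd²⁺]_conc = 0.0051/0.111 = 0.0459.
E = 0 − (RT/nF) ln Q = −((8.314×350)/(2×96500))(-3.080) = 0.0464 V.

0.046 V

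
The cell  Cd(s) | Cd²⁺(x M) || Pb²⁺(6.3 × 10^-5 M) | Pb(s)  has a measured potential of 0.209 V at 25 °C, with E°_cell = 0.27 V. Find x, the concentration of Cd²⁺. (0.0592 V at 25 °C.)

0.0072 M

From the Nernst equation, log Q = n(E° − E)/0.0592 = 2(0.27 − 0.209)/0.0592 = 2.061, so Q = 115.
With Q = [Cd²⁺]/[Pb²⁺] and the known concentrations, [Cd²⁺] in the numerator gives [Cd²⁺] = 0.0072 M.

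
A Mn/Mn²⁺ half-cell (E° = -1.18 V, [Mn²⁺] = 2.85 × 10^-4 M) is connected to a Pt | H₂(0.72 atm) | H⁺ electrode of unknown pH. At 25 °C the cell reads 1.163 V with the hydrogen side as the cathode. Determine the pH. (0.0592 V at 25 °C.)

E°_cell = 1.18 V and n = 2.
log Q = n(E° − E)/0.0592 = 2×(1.18 − 1.163)/0.0592 = 0.574.
With Q = [Mn²⁺]·P(H₂) / [H⁺]^2, solving for [H⁺] gives log[H⁺] = -2.131, so pH = 2.13.

pH = 2.13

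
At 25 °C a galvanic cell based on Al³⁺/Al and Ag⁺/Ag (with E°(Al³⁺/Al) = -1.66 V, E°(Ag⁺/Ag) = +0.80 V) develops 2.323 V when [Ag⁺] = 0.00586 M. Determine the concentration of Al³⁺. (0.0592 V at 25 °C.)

1.8 M

From the Nernst equation, log Q = n(E° − E)/0.0592 = 3(2.46 − 2.323)/0.0592 = 6.943, so Q = 8.76 × 10^6.
With Q = [Al³⁺]/[Ag⁺]^3 and the known concentrations, [Al³⁺] in the numerator gives [Al³⁺] = 1.8 M.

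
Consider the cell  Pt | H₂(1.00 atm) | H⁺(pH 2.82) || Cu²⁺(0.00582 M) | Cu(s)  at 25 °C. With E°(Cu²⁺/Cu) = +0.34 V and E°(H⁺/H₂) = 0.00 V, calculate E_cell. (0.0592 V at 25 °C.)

0.44 V

The Cu²⁺/Cu couple is the cathode, so E°_cell = 0.34 V; n = 2.
[H⁺] = 10^(−2.82) = 0.0015 M, and Q = [H⁺]^2 / ([Cu²⁺]·P(H₂)) = 3.94 × 10^-4.
E = E° − (0.0592/2) log Q = 0.34 − (0.0592/2)(-3.405) = 0.441 V.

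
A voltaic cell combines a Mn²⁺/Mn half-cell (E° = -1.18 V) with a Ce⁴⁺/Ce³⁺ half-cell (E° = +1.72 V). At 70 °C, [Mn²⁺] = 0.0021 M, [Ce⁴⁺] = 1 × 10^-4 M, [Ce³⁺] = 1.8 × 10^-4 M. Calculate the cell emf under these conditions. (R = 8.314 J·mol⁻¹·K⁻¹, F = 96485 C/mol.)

The Ce⁴⁺/Ce³⁺ couple has the higher reduction potential and acts as the cathode, so E°_cell = +1.72 − (-1.18) = 2.90 V.
Balancing electrons gives n = 2; the reaction quotient is Q = [Mn²⁺]·[Ce³⁺]^2/[Ce⁴⁺]^2 = 0.00680.
E = E° − (RT/nF) ln Q = 2.90 − (8.314×343)/(2×96485) × (-4.990) = 2.900 + 0.074 = 2.974 V.

2.97 V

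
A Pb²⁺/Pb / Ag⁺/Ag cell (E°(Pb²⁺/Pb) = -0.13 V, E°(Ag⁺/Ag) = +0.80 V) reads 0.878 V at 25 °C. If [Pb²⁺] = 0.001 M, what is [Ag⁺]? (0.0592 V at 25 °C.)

From the Nernst equation, log Q = n(E° − E)/0.0592 = 2(0.93 − 0.878)/0.0592 = 1.757, so Q = 57.1.
With Q = [Pb²⁺]/[Ag⁺]^2 and the known concentrations, [Ag⁺]^2 in the denominator gives [Ag⁺] = 0.0042 M.

0.0042 M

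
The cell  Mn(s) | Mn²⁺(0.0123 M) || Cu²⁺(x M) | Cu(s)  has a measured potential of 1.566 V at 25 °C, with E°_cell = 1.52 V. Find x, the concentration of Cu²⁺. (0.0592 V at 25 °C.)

0.44 M

From the Nernst equation, log Q = n(E° − E)/0.0592 = 2(1.52 − 1.566)/0.0592 = -1.554, so Q = 0.0279.
With Q = [Mn²⁺]/[Cu²⁺] and the known concentrations, [Cu²⁺] in the denominator gives [Cu²⁺] = 0.44 M.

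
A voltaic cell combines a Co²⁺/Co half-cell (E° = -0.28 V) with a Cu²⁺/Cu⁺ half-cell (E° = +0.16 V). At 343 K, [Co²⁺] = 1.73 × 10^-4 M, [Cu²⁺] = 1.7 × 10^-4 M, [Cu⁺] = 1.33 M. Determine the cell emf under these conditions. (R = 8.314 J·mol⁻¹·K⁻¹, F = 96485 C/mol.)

0.303 V

The Cu²⁺/Cu⁺ couple has the higher reduction potential and acts as the cathode, so E°_cell = +0.16 − (-0.28) = 0.44 V.
Balancing electrons gives n = 2; the reaction quotient is Q = [Co²⁺]·[Cu⁺]^2/[Cu²⁺]^2 = 1.06 × 10^4.
E = E° − (RT/nF) ln Q = 0.44 − (8.314×343)/(2×96485) × (9.268) = 0.440 − 0.137 = 0.303 V.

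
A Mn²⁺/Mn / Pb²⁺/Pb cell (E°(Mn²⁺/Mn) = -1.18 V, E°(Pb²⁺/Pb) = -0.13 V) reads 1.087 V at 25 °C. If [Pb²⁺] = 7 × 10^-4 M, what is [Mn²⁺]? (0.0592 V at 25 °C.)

3.9 × 10^-5 M

From the Nernst equation, log Q = n(E° − E)/0.0592 = 2(1.05 − 1.087)/0.0592 = -1.250, so Q = 0.0562.
With Q = [Mn²⁺]/[Pb²⁺] and the known concentrations, [Mn²⁺] in the numerator gives [Mn²⁺] = 3.9 × 10^-5 M.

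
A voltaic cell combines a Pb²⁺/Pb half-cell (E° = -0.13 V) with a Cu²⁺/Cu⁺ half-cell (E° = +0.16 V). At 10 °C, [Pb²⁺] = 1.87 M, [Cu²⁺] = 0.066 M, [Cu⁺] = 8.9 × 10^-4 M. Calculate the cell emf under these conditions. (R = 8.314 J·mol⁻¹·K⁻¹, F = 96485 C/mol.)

0.387 V

The Cu²⁺/Cu⁺ couple has the higher reduction potential and acts as the cathode, so E°_cell = +0.16 − (-0.13) = 0.29 V.
Balancing electrons gives n = 2; the reaction quotient is Q = [Pb²⁺]·[Cu⁺]^2/[Cu²⁺]^2 = 3.4 × 10^-4.
E = E° − (RT/nF) ln Q = 0.29 − (8.314×283)/(2×96485) × (-7.986) = 0.290 + 0.097 = 0.387 V.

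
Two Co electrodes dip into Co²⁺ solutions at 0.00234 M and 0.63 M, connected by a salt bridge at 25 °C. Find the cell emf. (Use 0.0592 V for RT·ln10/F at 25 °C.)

Both half-cells are Co²⁺/Co, so E°_cell = 0. The concentrated side is the cathode; the cell reaction moves Co²⁺ from high to low concentration with n = 2.
Q = [Co²⁺]_dilute/[Co²⁺]_conc = 0.00234/0.63 = 0.00371.
E = 0 − (0.0592/2) log Q = −(0.0592/2)(-2.430) = 0.0719 V.

0.072 V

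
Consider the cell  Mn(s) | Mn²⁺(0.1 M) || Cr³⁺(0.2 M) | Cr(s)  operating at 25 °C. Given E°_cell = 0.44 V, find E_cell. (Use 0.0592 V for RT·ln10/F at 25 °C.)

0.456 V

Balancing electrons gives n = 6; the reaction quotient is Q = [Mn²⁺]^3/[Cr³⁺]^2 = 0.0250.
At 25 °C, E = E° − (0.0592/n) log Q = 0.44 − (0.0592/6)(-1.602) = 0.440 + 0.016 = 0.456 V.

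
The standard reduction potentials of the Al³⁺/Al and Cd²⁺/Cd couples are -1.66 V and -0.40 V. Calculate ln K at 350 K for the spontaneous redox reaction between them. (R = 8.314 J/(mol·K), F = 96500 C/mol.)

ln K = 250.7

E°_cell = -0.40 − (-1.66) = 1.26 V, with n = 6 electrons transferred.
At equilibrium E = 0, so the Nernst equation gives ln K = nFE°/RT = (6)(96500)(1.26)/((8.314)(350)) = 250.71.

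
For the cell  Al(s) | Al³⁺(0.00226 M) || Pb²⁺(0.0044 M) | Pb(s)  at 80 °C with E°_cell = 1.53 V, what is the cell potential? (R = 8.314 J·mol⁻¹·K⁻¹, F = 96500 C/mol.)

Balancing electrons gives n = 6; the reaction quotient is Q = [Al³⁺]^2/[Pb²⁺]^3 = 60.0.
E = E° − (RT/nF) ln Q = 1.53 − (8.314×353)/(6×96500) × (4.094) = 1.530 − 0.021 = 1.509 V.

1.51 V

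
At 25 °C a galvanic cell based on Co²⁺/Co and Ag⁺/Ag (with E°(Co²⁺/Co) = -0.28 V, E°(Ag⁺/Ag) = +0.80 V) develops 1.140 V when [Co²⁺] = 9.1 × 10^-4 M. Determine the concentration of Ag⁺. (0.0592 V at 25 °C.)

From the Nernst equation, log Q = n(E° − E)/0.0592 = 2(1.08 − 1.140)/0.0592 = -2.027, so Q = 0.00940.
With Q = [Co²⁺]/[Ag⁺]^2 and the known concentrations, [Ag⁺]^2 in the denominator gives [Ag⁺] = 0.31 M.

0.31 M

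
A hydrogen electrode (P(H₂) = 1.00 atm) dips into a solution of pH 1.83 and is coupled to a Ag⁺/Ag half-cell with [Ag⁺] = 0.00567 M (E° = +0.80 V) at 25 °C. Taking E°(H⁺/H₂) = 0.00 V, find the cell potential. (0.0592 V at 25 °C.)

The Ag⁺/Ag couple is the cathode, so E°_cell = 0.80 V; n = 2.
[H⁺] = 10^(−1.83) = 0.015 M, and Q = [H⁺]^2 / ([Ag⁺]^2·P(H₂)) = 6.81.
E = E° − (0.0592/2) log Q = 0.80 − (0.0592/2)(0.833) = 0.775 V.

0.78 V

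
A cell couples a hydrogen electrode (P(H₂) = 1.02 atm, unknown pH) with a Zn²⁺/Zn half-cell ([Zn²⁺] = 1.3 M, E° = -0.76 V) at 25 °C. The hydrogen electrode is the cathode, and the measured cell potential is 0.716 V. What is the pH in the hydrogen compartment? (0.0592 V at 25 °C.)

E°_cell = 0.76 V and n = 2.
log Q = n(E° − E)/0.0592 = 2×(0.76 − 0.716)/0.0592 = 1.486.
With Q = [Zn²⁺]·P(H₂) / [H⁺]^2, solving for [H⁺] gives log[H⁺] = -0.682, so pH = 0.68.

pH = 0.68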